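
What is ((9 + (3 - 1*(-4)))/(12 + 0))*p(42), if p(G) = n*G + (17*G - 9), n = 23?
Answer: 2228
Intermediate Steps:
p(G) = -9 + 40*G (p(G) = 23*G + (17*G - 9) = 23*G + (-9 + 17*G) = -9 + 40*G)
((9 + (3 - 1*(-4)))/(12 + 0))*p(42) = ((9 + (3 - 1*(-4)))/(12 + 0))*(-9 + 40*42) = ((9 + (3 + 4))/12)*(-9 + 1680) = ((9 + 7)*(1/12))*1671 = (16*(1/12))*1671 = (4/3)*1671 = 2228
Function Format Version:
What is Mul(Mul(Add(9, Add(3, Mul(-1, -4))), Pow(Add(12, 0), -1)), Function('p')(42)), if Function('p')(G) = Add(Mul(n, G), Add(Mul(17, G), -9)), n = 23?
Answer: 2228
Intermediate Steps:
Function('p')(G) = Add(-9, Mul(40, G)) (Function('p')(G) = Add(Mul(23, G), Add(Mul(17, G), -9)) = Add(Mul(23, G), Add(-9, Mul(17, G))) = Add(-9, Mul(40, G)))
Mul(Mul(Add(9, Add(3, Mul(-1, -4))), Pow(Add(12, 0), -1)), Function('p')(42)) = Mul(Mul(Add(9, Add(3, Mul(-1, -4))), Pow(Add(12, 0), -1)), Add(-9, Mul(40, 42))) = Mul(Mul(Add(9, Add(3, 4)), Pow(12, -1)), Add(-9, 1680)) = Mul(Mul(Add(9, 7), Rational(1, 12)), 1671) = Mul(Mul(16, Rational(1, 12)), 1671) = Mul(Rational(4, 3), 1671) = 2228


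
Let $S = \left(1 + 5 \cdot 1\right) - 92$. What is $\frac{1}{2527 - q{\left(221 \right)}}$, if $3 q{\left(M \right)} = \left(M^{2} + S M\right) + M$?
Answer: $- \frac{3}{22475} \approx -0.00013348$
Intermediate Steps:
$S = -86$ ($S = \left(1 + 5\right) - 92 = 6 - 92 = -86$)
$q{\left(M \right)} = - \frac{85 M}{3} + \frac{M^{2}}{3}$ ($q{\left(M \right)} = \frac{\left(M^{2} - 86 M\right) + M}{3} = \frac{M^{2} - 85 M}{3} = - \frac{85 M}{3} + \frac{M^{2}}{3}$)
$\frac{1}{2527 - q{\left(221 \right)}} = \frac{1}{2527 - \frac{1}{3} \cdot 221 \left(-85 + 221\right)} = \frac{1}{2527 - \frac{1}{3} \cdot 221 \cdot 136} = \frac{1}{2527 - \frac{30056}{3}} = \frac{1}{- \frac{22475}{3}} = - \frac{3}{22475}$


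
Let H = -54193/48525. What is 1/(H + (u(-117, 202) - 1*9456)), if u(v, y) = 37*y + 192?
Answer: -48525/86913943 ≈ -0.00055831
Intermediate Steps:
u(v, y) = 192 + 37*y
H = -54193/48525 (H = -54193*1/48525 = -54193/48525 ≈ -1.1168)
1/(H + (u(-117, 202) - 1*9456)) = 1/(-54193/48525 + ((192 + 37*202) - 1*9456)) = 1/(-54193/48525 + ((192 + 7474) - 9456)) = 1/(-54193/48525 + (7666 - 9456)) = 1/(-54193/48525 - 1790) = 1/(-86913943/48525) = -48525/86913943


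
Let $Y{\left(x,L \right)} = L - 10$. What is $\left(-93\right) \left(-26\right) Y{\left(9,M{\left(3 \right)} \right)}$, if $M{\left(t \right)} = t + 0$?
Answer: $-16926$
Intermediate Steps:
$M{\left(t \right)} = t$
$Y{\left(x,L \right)} = -10 + L$
$\left(-93\right) \left(-26\right) Y{\left(9,M{\left(3 \right)} \right)} = \left(-93\right) \left(-26\right) \left(-10 + 3\right) = 2418 \left(-7\right) = -16926$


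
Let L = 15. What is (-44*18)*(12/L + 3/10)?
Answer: -4356/5 ≈ -871.20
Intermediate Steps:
(-44*18)*(12/L + 3/10) = (-44*18)*(12/15 + 3/10) = -792*(12*(1/15) + 3*(⅒)) = -792*(⅘ + 3/10) = -792*11/10 = -4356/5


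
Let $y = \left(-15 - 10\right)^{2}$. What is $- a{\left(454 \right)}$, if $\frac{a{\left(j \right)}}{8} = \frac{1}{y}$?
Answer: $- \frac{8}{625} \approx -0.0128$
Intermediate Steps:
$y = 625$ ($y = \left(-25\right)^{2} = 625$)
$a{\left(j \right)} = \frac{8}{625}$
$- a{\left(454 \right)} = \left(-1\right) \frac{8}{625} = - \frac{8}{625}$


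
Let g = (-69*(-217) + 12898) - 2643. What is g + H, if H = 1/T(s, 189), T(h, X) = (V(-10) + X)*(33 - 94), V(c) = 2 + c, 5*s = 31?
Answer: 278542347/11041 ≈ 25228.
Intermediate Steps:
s = 31/5 (s = (⅕)*31 = 31/5 ≈ 6.2000)
T(h, X) = 488 - 61*X (T(h, X) = ((2 - 10) + X)*(33 - 94) = (-8 + X)*(-61) = 488 - 61*X)
g = 25228 (g = (14973 + 12898) - 2643 = 27871 - 2643 = 25228)
H = -1/11041 (H = 1/(488 - 61*189) = 1/(488 - 11529) = 1/(-11041) = -1/11041 ≈ -9.0571e-5)
g + H = 25228 - 1/11041 = 278542347/11041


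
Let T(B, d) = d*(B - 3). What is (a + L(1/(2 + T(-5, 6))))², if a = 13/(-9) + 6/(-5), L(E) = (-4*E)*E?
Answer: 3968496016/566678025 ≈ 7.0031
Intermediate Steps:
T(B, d) = d*(-3 + B)
L(E) = -4*E²
a = -119/45 (a = 13*(-⅑) + 6*(-⅕) = -13/9 - 6/5 = -119/45 ≈ -2.6444)
(a + L(1/(2 + T(-5, 6))))² = (-119/45 - 4/(2 + 6*(-3 - 5))²)² = (-119/45 - 4/(2 + 6*(-8))²)² = (-119/45 - 4/(2 - 48)²)² = (-119/45 - 4*(1/(-46))²)² = (-119/45 - 4*(-1/46)²)² = (-119/45 - 4*1/2116)² = (-119/45 - 1/529)² = (-62996/23805)² = 3968496016/566678025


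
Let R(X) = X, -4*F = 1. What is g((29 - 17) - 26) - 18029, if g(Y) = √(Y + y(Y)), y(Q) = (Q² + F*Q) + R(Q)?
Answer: -18029 + 7*√14/2 ≈ -18016.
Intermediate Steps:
F = -¼ (F = -¼*1 = -¼ ≈ -0.25000)
y(Q) = Q² + 3*Q/4 (y(Q) = (Q² - Q/4) + Q = Q² + 3*Q/4)
g(Y) = √(Y + Y*(3 + 4*Y)/4)
g((29 - 17) - 26) - 18029 = √(((29 - 17) - 26)*(7 + 4*((29 - 17) - 26)))/2 - 18029 = √((12 - 26)*(7 + 4*(12 - 26)))/2 - 18029 = √(-14*(7 + 4*(-14)))/2 - 18029 = √(-14*(7 - 56))/2 - 18029 = √(-14*(-49))/2 - 18029 = √686/2 - 18029 = (7*√14)/2 - 18029 = 7*√14/2 - 18029 = -18029 + 7*√14/2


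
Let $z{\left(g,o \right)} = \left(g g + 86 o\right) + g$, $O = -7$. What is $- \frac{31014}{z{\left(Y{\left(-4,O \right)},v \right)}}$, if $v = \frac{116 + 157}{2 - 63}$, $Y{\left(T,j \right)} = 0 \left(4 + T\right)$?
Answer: $\frac{315309}{3913} \approx 80.58$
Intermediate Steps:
$Y{\left(T,j \right)} = 0$
$v = - \frac{273}{61}$ ($v = \frac{273}{-61} = 273 \left(- \frac{1}{61}\right) = - \frac{273}{61} \approx -4.4754$)
$z{\left(g,o \right)} = g + g^{2} + 86 o$ ($z{\left(g,o \right)} = \left(g^{2} + 86 o\right) + g = g + g^{2} + 86 o$)
$- \frac{31014}{z{\left(Y{\left(-4,O \right)},v \right)}} = - \frac{31014}{0 + 0^{2} + 86 \left(- \frac{273}{61}\right)} = - \frac{31014}{0 + 0 - \frac{23478}{61}} = - \frac{31014}{- \frac{23478}{61}} = \left(-31014\right) \left(- \frac{61}{23478}\right) = \frac{315309}{3913}$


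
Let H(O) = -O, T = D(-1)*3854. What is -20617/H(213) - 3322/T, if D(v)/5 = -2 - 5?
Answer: 1390867358/14365785 ≈ 96.818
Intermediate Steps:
D(v) = -35 (D(v) = 5*(-2 - 5) = 5*(-7) = -35)
T = -134890 (T = -35*3854 = -134890)
-20617/H(213) - 3322/T = -20617/((-1*213)) - 3322/(-134890) = -20617/(-213) - 3322*(-1/134890) = -20617*(-1/213) + 1661/67445 = 20617/213 + 1661/67445 = 1390867358/14365785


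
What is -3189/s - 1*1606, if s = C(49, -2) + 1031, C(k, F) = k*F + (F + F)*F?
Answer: -1514435/941 ≈ -1609.4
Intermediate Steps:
C(k, F) = 2*F² + F*k (C(k, F) = F*k + (2*F)*F = F*k + 2*F² = 2*F² + F*k)
s = 941 (s = -2*(49 + 2*(-2)) + 1031 = -2*(49 - 4) + 1031 = -2*45 + 1031 = -90 + 1031 = 941)
-3189/s - 1*1606 = -3189/941 - 1*1606 = -3189*1/941 - 1606 = -3189/941 - 1606 = -1514435/941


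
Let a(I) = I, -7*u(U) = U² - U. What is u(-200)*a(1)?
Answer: -40200/7 ≈ -5742.9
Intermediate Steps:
u(U) = -U²/7 + U/7 (u(U) = -(U² - U)/7 = -U²/7 + U/7)
u(-200)*a(1) = ((⅐)*(-200)*(1 - 1*(-200)))*1 = ((⅐)*(-200)*(1 + 200))*1 = ((⅐)*(-200)*201)*1 = -40200/7*1 = -40200/7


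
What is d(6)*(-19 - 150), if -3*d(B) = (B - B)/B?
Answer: 0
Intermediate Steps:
d(B) = 0 (d(B) = -(B - B)/(3*B) = -0/B = -1/3*0 = 0)
d(6)*(-19 - 150) = 0*(-19 - 150) = 0*(-169) = 0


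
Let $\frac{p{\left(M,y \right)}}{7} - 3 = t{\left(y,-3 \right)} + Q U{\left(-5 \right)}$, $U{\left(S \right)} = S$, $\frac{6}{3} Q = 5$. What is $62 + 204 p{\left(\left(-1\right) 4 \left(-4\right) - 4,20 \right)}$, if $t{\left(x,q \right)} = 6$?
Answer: $-4936$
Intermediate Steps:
$Q = \frac{5}{2}$ ($Q = \frac{1}{2} \cdot 5 = \frac{5}{2} \approx 2.5$)
$p{\left(M,y \right)} = - \frac{49}{2}$ ($p{\left(M,y \right)} = 21 + 7 \left(6 + \frac{5}{2} \left(-5\right)\right) = 21 + 7 \left(6 - \frac{25}{2}\right) = 21 + 7 \left(- \frac{13}{2}\right) = 21 - \frac{91}{2} = - \frac{49}{2}$)
$62 + 204 p{\left(\left(-1\right) 4 \left(-4\right) - 4,20 \right)} = 62 + 204 \left(- \frac{49}{2}\right) = 62 - 4998 = -4936$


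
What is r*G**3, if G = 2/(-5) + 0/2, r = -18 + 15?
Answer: 24/125 ≈ 0.19200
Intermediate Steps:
r = -3
G = -2/5 (G = 2*(-1/5) + 0*(1/2) = -2/5 + 0 = -2/5 ≈ -0.40000)
r*G**3 = -3*(-2/5)**3 = -3*(-8/125) = 24/125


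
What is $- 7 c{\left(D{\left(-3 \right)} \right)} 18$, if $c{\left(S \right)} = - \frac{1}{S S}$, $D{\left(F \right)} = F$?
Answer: $14$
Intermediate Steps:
$c{\left(S \right)} = - \frac{1}{S^{2}}$
$- 7 c{\left(D{\left(-3 \right)} \right)} 18 = - 7 \left(- \frac{1}{9}\right) 18 = - 7 \left(\left(-1\right) \frac{1}{9}\right) 18 = \left(-7\right) \left(- \frac{1}{9}\right) 18 = \frac{7}{9} \cdot 18 = 14$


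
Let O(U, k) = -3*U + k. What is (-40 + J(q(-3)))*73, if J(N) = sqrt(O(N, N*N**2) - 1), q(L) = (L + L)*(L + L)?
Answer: -2920 + 73*sqrt(46547) ≈ 12830.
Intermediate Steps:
O(U, k) = k - 3*U
q(L) = 4*L**2 (q(L) = (2*L)*(2*L) = 4*L**2)
J(N) = sqrt(-1 + N**3 - 3*N) (J(N) = sqrt((N*N**2 - 3*N) - 1) = sqrt((N**3 - 3*N) - 1) = sqrt(-1 + N**3 - 3*N))
(-40 + J(q(-3)))*73 = (-40 + sqrt(-1 + (4*(-3)**2)**3 - 12*(-3)**2))*73 = (-40 + sqrt(-1 + (4*9)**3 - 12*9))*73 = (-40 + sqrt(-1 + 36**3 - 3*36))*73 = (-40 + sqrt(-1 + 46656 - 108))*73 = (-40 + sqrt(46547))*73 = -2920 + 73*sqrt(46547)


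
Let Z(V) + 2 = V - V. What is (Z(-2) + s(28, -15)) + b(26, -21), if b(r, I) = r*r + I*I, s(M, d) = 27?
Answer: 1142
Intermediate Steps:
Z(V) = -2 (Z(V) = -2 + (V - V) = -2 + 0 = -2)
b(r, I) = I² + r² (b(r, I) = r² + I² = I² + r²)
(Z(-2) + s(28, -15)) + b(26, -21) = (-2 + 27) + ((-21)² + 26²) = 25 + (441 + 676) = 25 + 1117 = 1142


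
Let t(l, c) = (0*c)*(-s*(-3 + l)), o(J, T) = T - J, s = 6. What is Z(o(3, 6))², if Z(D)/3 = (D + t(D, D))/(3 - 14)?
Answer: 81/121 ≈ 0.66942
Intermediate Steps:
t(l, c) = 0 (t(l, c) = (0*c)*(-6*(-3 + l)) = 0*(-(-18 + 6*l)) = 0*(18 - 6*l) = 0)
Z(D) = -3*D/11 (Z(D) = 3*((D + 0)/(3 - 14)) = 3*(D/(-11)) = 3*(D*(-1/11)) = 3*(-D/11) = -3*D/11)
Z(o(3, 6))² = (-3*(6 - 1*3)/11)² = (-3*(6 - 3)/11)² = (-3/11*3)² = (-9/11)² = 81/121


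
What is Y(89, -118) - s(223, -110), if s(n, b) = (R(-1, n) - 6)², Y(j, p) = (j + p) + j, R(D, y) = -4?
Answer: -40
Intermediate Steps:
Y(j, p) = p + 2*j
s(n, b) = 100 (s(n, b) = (-4 - 6)² = (-10)² = 100)
Y(89, -118) - s(223, -110) = (-118 + 2*89) - 1*100 = (-118 + 178) - 100 = 60 - 100 = -40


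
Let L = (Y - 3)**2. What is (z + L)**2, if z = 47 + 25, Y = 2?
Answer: 5329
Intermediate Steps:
L = 1 (L = (2 - 3)**2 = (-1)**2 = 1)
z = 72
(z + L)**2 = (72 + 1)**2 = 73**2 = 5329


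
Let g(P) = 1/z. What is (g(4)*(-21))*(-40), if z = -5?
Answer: -168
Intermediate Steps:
g(P) = -1/5 (g(P) = 1/(-5) = -1/5)
(g(4)*(-21))*(-40) = -1/5*(-21)*(-40) = (21/5)*(-40) = -168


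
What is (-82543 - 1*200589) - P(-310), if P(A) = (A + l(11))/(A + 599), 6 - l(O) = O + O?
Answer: -81824822/289 ≈ -2.8313e+5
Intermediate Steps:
l(O) = 6 - 2*O (l(O) = 6 - (O + O) = 6 - 2*O)
P(A) = (-16 + A)/(599 + A) (P(A) = (A + (6 - 2*11))/(A + 599) = (A + (6 - 22))/(599 + A) = (A - 16)/(599 + A) = (-16 + A)/(599 + A))
(-82543 - 1*200589) - P(-310) = (-82543 - 1*200589) - (-16 - 310)/(599 - 310) = (-82543 - 200589) - (-326)/289 = -283132 - (-326)/289 = -283132 - 1*(-326/289) = -283132 + 326/289 = -81824822/289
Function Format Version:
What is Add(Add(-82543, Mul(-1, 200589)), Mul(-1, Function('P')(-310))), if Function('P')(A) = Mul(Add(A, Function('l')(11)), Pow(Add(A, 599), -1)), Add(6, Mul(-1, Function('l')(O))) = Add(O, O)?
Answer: Rational(-81824822, 289) ≈ -2.8313e+5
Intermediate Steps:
Function('l')(O) = Add(6, Mul(-2, O)) (Function('l')(O) = Add(6, Mul(-1, Add(O, O))) = Add(6, Mul(-1, Mul(2, O))) = Add(6, Mul(-2, O)))
Function('P')(A) = Mul(Pow(Add(599, A), -1), Add(-16, A)) (Function('P')(A) = Mul(Add(A, Add(6, Mul(-2, 11))), Pow(Add(A, 599), -1)) = Mul(Add(A, Add(6, -22)), Pow(Add(599, A), -1)) = Mul(Add(A, -16), Pow(Add(599, A), -1)) = Mul(Add(-16, A), Pow(Add(599, A), -1)) = Mul(Pow(Add(599, A), -1), Add(-16, A)))
Add(Add(-82543, Mul(-1, 200589)), Mul(-1, Function('P')(-310))) = Add(Add(-82543, Mul(-1, 200589)), Mul(-1, Mul(Pow(Add(599, -310), -1), Add(-16, -310)))) = Add(Add(-82543, -200589), Mul(-1, Mul(Pow(289, -1), -326))) = Add(-283132, Mul(-1, Mul(Rational(1, 289), -326))) = Add(-283132, Mul(-1, Rational(-326, 289))) = Add(-283132, Rational(326, 289)) = Rational(-81824822, 289)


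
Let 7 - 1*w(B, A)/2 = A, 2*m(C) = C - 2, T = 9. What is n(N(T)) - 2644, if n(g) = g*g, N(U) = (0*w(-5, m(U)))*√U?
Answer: -2644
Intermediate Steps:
m(C) = -1 + C/2 (m(C) = (C - 2)/2 = (-2 + C)/2 = -1 + C/2)
w(B, A) = 14 - 2*A
N(U) = 0 (N(U) = (0*(14 - 2*(-1 + U/2)))*√U = (0*(14 + (2 - U)))*√U = (0*(16 - U))*√U = 0*√U = 0)
n(g) = g²
n(N(T)) - 2644 = 0² - 2644 = 0 - 2644 = -2644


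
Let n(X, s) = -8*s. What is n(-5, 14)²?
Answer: 12544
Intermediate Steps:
n(-5, 14)² = (-8*14)² = (-112)² = 12544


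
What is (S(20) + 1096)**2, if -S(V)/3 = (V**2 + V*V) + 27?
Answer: 1918225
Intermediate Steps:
S(V) = -81 - 6*V**2 (S(V) = -3*((V**2 + V*V) + 27) = -3*((V**2 + V**2) + 27) = -3*(2*V**2 + 27) = -3*(27 + 2*V**2) = -81 - 6*V**2)
(S(20) + 1096)**2 = ((-81 - 6*20**2) + 1096)**2 = ((-81 - 6*400) + 1096)**2 = ((-81 - 2400) + 1096)**2 = (-2481 + 1096)**2 = (-1385)**2 = 1918225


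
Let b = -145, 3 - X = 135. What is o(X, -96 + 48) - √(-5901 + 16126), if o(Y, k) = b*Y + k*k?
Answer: 21444 - 5*√409 ≈ 21343.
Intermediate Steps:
X = -132 (X = 3 - 1*135 = 3 - 135 = -132)
o(Y, k) = k² - 145*Y (o(Y, k) = -145*Y + k*k = -145*Y + k² = k² - 145*Y)
o(X, -96 + 48) - √(-5901 + 16126) = ((-96 + 48)² - 145*(-132)) - √(-5901 + 16126) = ((-48)² + 19140) - √10225 = (2304 + 19140) - 5*√409 = 21444 - 5*√409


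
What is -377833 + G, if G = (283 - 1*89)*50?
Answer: -368133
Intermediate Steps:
G = 9700 (G = (283 - 89)*50 = 194*50 = 9700)
-377833 + G = -377833 + 9700 = -368133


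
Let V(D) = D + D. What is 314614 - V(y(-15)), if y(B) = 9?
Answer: 314596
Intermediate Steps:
V(D) = 2*D
314614 - V(y(-15)) = 314614 - 2*9 = 314614 - 1*18 = 314614 - 18 = 314596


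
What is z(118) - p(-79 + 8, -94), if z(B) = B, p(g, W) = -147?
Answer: 265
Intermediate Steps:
z(118) - p(-79 + 8, -94) = 118 - 1*(-147) = 118 + 147 = 265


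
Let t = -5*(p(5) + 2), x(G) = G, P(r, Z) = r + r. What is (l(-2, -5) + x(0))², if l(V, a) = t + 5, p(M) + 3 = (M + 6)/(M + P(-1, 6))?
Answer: 625/9 ≈ 69.444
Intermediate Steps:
P(r, Z) = 2*r
p(M) = -3 + (6 + M)/(-2 + M) (p(M) = -3 + (M + 6)/(M + 2*(-1)) = -3 + (6 + M)/(M - 2) = -3 + (6 + M)/(-2 + M))
t = -40/3 (t = -5*(2*(6 - 1*5)/(-2 + 5) + 2) = -5*(2*(6 - 5)/3 + 2) = -5*(2*(⅓)*1 + 2) = -5*(⅔ + 2) = -5*8/3 = -40/3 ≈ -13.333)
l(V, a) = -25/3 (l(V, a) = -40/3 + 5 = -25/3)
(l(-2, -5) + x(0))² = (-25/3 + 0)² = (-25/3)² = 625/9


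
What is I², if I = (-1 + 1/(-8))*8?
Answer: 81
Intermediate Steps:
I = -9 (I = (-1 - ⅛)*8 = -9/8*8 = -9)
I² = (-9)² = 81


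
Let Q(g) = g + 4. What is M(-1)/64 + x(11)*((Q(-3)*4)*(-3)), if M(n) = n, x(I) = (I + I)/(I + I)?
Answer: -769/64 ≈ -12.016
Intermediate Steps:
x(I) = 1 (x(I) = (2*I)/((2*I)) = (2*I)*(1/(2*I)) = 1)
Q(g) = 4 + g
M(-1)/64 + x(11)*((Q(-3)*4)*(-3)) = -1/64 + 1*(((4 - 3)*4)*(-3)) = -1*1/64 + 1*((1*4)*(-3)) = -1/64 + 1*(4*(-3)) = -1/64 + 1*(-12) = -1/64 - 12 = -769/64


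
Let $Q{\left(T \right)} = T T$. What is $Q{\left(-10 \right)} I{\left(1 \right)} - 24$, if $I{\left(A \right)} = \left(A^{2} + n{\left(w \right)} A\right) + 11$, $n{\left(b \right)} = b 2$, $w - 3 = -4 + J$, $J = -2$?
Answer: $576$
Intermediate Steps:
$w = -3$ ($w = 3 - 6 = -3$)
$n{\left(b \right)} = 2 b$
$Q{\left(T \right)} = T^{2}$
$I{\left(A \right)} = 11 + A^{2} - 6 A$ ($I{\left(A \right)} = \left(A^{2} + 2 \left(-3\right) A\right) + 11 = \left(A^{2} - 6 A\right) + 11 = 11 + A^{2} - 6 A$)
$Q{\left(-10 \right)} I{\left(1 \right)} - 24 = \left(-10\right)^{2} \left(11 + 1^{2} - 6\right) - 24 = 100 \left(11 + 1 - 6\right) - 24 = 100 \cdot 6 - 24 = 600 - 24 = 576$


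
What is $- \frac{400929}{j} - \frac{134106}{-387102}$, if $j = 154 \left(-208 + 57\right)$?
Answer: $\frac{26386486447}{1500278318} \approx 17.588$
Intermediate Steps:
$j = -23254$ ($j = 154 \left(-151\right) = -23254$)
$- \frac{400929}{j} - \frac{134106}{-387102} = - \frac{400929}{-23254} - \frac{134106}{-387102} = \left(-400929\right) \left(- \frac{1}{23254}\right) - - \frac{22351}{64517} = \frac{400929}{23254} + \frac{22351}{64517} = \frac{26386486447}{1500278318}$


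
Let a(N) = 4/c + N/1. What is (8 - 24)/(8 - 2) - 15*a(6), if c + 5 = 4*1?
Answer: -98/3 ≈ -32.667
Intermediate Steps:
c = -1 (c = -5 + 4*1 = -5 + 4 = -1)
a(N) = -4 + N (a(N) = 4/(-1) + N/1 = 4*(-1) + N*1 = -4 + N)
(8 - 24)/(8 - 2) - 15*a(6) = (8 - 24)/(8 - 2) - 15*(-4 + 6) = -16/6 - 15*2 = -16*⅙ - 30 = -8/3 - 30 = -98/3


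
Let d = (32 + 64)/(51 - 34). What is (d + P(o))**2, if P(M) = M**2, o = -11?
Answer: 4635409/289 ≈ 16039.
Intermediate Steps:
d = 96/17 ≈ 5.6471
(d + P(o))**2 = (96/17 + (-11)**2)**2 = (96/17 + 121)**2 = (2153/17)**2 = 4635409/289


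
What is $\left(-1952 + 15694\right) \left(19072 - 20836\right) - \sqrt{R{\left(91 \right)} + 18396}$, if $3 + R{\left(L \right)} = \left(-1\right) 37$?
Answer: $-24240888 - 2 \sqrt{4589} \approx -2.4241 \cdot 10^{7}$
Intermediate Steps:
$R{\left(L \right)} = -40$ ($R{\left(L \right)} = -3 - 37 = -40$)
$\left(-1952 + 15694\right) \left(19072 - 20836\right) - \sqrt{R{\left(91 \right)} + 18396} = \left(-1952 + 15694\right) \left(19072 - 20836\right) - \sqrt{-40 + 18396} = 13742 \left(-1764\right) - \sqrt{18356} = -24240888 - 2 \sqrt{4589}$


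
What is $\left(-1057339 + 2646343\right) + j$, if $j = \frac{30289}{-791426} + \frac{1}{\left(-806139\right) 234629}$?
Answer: $\frac{237863012884419921111439}{149693152826166606} \approx 1.589 \cdot 10^{6}$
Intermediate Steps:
$j = - \frac{5728970120488985}{149693152826166606}$ ($j = 30289 \left(- \frac{1}{791426}\right) - \frac{1}{189143587431} = - \frac{30289}{791426} - \frac{1}{189143587431} = - \frac{5728970120488985}{149693152826166606} \approx -0.038271$)
$\left(-1057339 + 2646343\right) + j = \left(-1057339 + 2646343\right) - \frac{5728970120488985}{149693152826166606} = 1589004 - \frac{5728970120488985}{149693152826166606} = \frac{237863012884419921111439}{149693152826166606}$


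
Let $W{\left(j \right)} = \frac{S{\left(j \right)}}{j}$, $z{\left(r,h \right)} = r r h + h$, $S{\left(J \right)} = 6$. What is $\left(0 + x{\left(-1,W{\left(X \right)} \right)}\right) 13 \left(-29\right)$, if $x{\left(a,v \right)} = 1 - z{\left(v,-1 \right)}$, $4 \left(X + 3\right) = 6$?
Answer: $-6786$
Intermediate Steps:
$X = - \frac{3}{2}$ ($X = -3 + \frac{1}{4} \cdot 6 = -3 + \frac{3}{2} = - \frac{3}{2} \approx -1.5$)
$z{\left(r,h \right)} = h + h r^{2}$ ($z{\left(r,h \right)} = r^{2} h + h = h r^{2} + h = h + h r^{2}$)
$W{\left(j \right)} = \frac{6}{j}$
$x{\left(a,v \right)} = 2 + v^{2}$ ($x{\left(a,v \right)} = 1 - - (1 + v^{2}) = 1 - \left(-1 - v^{2}\right) = 1 + \left(1 + v^{2}\right) = 2 + v^{2}$)
$\left(0 + x{\left(-1,W{\left(X \right)} \right)}\right) 13 \left(-29\right) = \left(0 + \left(2 + \left(\frac{6}{- \frac{3}{2}}\right)^{2}\right)\right) 13 \left(-29\right) = \left(0 + \left(2 + \left(6 \left(- \frac{2}{3}\right)\right)^{2}\right)\right) 13 \left(-29\right) = \left(0 + \left(2 + \left(-4\right)^{2}\right)\right) 13 \left(-29\right) = \left(0 + \left(2 + 16\right)\right) 13 \left(-29\right) = \left(0 + 18\right) 13 \left(-29\right) = 18 \cdot 13 \left(-29\right) = 234 \left(-29\right) = -6786$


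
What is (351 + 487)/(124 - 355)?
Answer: -838/231 ≈ -3.6277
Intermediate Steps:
(351 + 487)/(124 - 355) = 838/(-231) = 838*(-1/231) = -838/231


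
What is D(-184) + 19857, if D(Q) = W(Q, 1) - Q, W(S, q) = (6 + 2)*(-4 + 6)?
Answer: 20057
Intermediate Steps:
W(S, q) = 16 (W(S, q) = 8*2 = 16)
D(Q) = 16 - Q
D(-184) + 19857 = (16 - 1*(-184)) + 19857 = (16 + 184) + 19857 = 200 + 19857 = 20057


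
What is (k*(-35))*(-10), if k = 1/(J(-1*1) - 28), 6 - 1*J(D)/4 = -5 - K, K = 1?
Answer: 35/2 ≈ 17.500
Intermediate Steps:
J(D) = 48 (J(D) = 24 - 4*(-5 - 1*1) = 24 - 4*(-5 - 1) = 24 - 4*(-6) = 24 + 24 = 48)
k = 1/20 (k = 1/(48 - 28) = 1/20 ≈ 0.050000)
(k*(-35))*(-10) = ((1/20)*(-35))*(-10) = -7/4*(-10) = 35/2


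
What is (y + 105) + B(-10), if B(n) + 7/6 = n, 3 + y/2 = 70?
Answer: 1367/6 ≈ 227.83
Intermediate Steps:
y = 134 (y = -6 + 2*70 = -6 + 140 = 134)
B(n) = -7/6 + n
(y + 105) + B(-10) = (134 + 105) + (-7/6 - 10) = 239 - 67/6 = 1367/6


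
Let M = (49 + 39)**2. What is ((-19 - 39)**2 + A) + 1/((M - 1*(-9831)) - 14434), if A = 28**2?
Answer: 13028869/3141 ≈ 4148.0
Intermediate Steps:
M = 7744 (M = 88**2 = 7744)
A = 784
((-19 - 39)**2 + A) + 1/((M - 1*(-9831)) - 14434) = ((-19 - 39)**2 + 784) + 1/((7744 - 1*(-9831)) - 14434) = ((-58)**2 + 784) + 1/((7744 + 9831) - 14434) = (3364 + 784) + 1/(17575 - 14434) = 4148 + 1/3141 = 13028869/3141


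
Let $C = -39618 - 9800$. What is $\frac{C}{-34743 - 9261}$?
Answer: $\frac{24709}{22002} \approx 1.123$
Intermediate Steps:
$C = -49418$
$\frac{C}{-34743 - 9261} = - \frac{49418}{-34743 - 9261} = - \frac{49418}{-44004} = \left(-49418\right) \left(- \frac{1}{44004}\right) = \frac{24709}{22002}$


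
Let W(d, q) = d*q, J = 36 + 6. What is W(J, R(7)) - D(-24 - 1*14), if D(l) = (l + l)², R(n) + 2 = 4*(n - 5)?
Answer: -5524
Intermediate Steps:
J = 42
R(n) = -22 + 4*n (R(n) = -2 + 4*(n - 5) = -2 + 4*(-5 + n) = -2 + (-20 + 4*n) = -22 + 4*n)
D(l) = 4*l² (D(l) = (2*l)² = 4*l²)
W(J, R(7)) - D(-24 - 1*14) = 42*(-22 + 4*7) - 4*(-24 - 1*14)² = 42*(-22 + 28) - 4*(-24 - 14)² = 42*6 - 4*(-38)² = 252 - 4*1444 = 252 - 1*5776 = 252 - 5776 = -5524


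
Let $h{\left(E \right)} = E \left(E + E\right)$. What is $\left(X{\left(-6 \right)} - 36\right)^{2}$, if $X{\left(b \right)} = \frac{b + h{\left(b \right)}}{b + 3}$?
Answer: $3364$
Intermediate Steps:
$h{\left(E \right)} = 2 E^{2}$ ($h{\left(E \right)} = E 2 E = 2 E^{2}$)
$X{\left(b \right)} = \frac{b + 2 b^{2}}{3 + b}$ ($X{\left(b \right)} = \frac{b + 2 b^{2}}{b + 3} = \frac{b + 2 b^{2}}{3 + b}$)
$\left(X{\left(-6 \right)} - 36\right)^{2} = \left(- \frac{6 \left(1 + 2 \left(-6\right)\right)}{3 - 6} - 36\right)^{2} = \left(- \frac{6 \left(1 - 12\right)}{-3} - 36\right)^{2} = \left(\left(-6\right) \left(- \frac{1}{3}\right) \left(-11\right) - 36\right)^{2} = \left(-22 - 36\right)^{2} = \left(-58\right)^{2} = 3364$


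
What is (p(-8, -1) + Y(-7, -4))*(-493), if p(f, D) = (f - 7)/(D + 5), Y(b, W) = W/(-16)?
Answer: 3451/2 ≈ 1725.5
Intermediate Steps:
Y(b, W) = -W/16 (Y(b, W) = W*(-1/16) = -W/16)
p(f, D) = (-7 + f)/(5 + D)
(p(-8, -1) + Y(-7, -4))*(-493) = ((-7 - 8)/(5 - 1) - 1/16*(-4))*(-493) = (-15/4 + 1/4)*(-493) = -7/2*(-493) = 3451/2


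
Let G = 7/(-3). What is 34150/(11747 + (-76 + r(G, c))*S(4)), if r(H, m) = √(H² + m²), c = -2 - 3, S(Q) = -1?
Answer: 3633799050/1258049687 + 102450*√274/1258049687 ≈ 2.8898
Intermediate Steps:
c = -5
G = -7/3 (G = 7*(-⅓) = -7/3 ≈ -2.3333)
34150/(11747 + (-76 + r(G, c))*S(4)) = 34150/(11747 + (-76 + √((-7/3)² + (-5)²))*(-1)) = 34150/(11747 + (-76 + √(49/9 + 25))*(-1)) = 34150/(11747 + (-76 + √(274/9))*(-1)) = 34150/(11747 + (-76 + √274/3)*(-1)) = 34150/(11747 + (76 - √274/3)) = 34150/(11823 - √274/3)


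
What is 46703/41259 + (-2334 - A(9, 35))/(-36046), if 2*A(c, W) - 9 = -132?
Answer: 3554434831/2974443828 ≈ 1.1950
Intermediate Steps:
A(c, W) = -123/2 (A(c, W) = 9/2 + (½)*(-132) = 9/2 - 66 = -123/2)
46703/41259 + (-2334 - A(9, 35))/(-36046) = 46703/41259 + (-2334 - 1*(-123/2))/(-36046) = 46703*(1/41259) + (-2334 + 123/2)*(-1/36046) = 46703/41259 - 4545/2*(-1/36046) = 46703/41259 + 4545/72092 = 3554434831/2974443828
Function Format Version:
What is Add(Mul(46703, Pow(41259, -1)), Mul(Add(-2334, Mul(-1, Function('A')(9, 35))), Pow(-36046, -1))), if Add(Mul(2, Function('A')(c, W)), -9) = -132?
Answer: Rational(3554434831, 2974443828) ≈ 1.1950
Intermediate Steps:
Function('A')(c, W) = Rational(-123, 2) (Function('A')(c, W) = Add(Rational(9, 2), Mul(Rational(1, 2), -132)) = Add(Rational(9, 2), -66) = Rational(-123, 2))
Add(Mul(46703, Pow(41259, -1)), Mul(Add(-2334, Mul(-1, Function('A')(9, 35))), Pow(-36046, -1))) = Add(Mul(46703, Pow(41259, -1)), Mul(Add(-2334, Mul(-1, Rational(-123, 2))), Pow(-36046, -1))) = Add(Mul(46703, Rational(1, 41259)), Mul(Add(-2334, Rational(123, 2)), Rational(-1, 36046))) = Add(Rational(46703, 41259), Mul(Rational(-4545, 2), Rational(-1, 36046))) = Add(Rational(46703, 41259), Rational(4545, 72092)) = Rational(3554434831, 2974443828)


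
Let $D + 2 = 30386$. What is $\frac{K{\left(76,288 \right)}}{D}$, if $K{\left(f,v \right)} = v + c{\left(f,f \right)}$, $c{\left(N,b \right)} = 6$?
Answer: $\frac{49}{5064} \approx 0.0096761$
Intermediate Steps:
$D = 30384$ ($D = -2 + 30386 = 30384$)
$K{\left(f,v \right)} = 6 + v$ ($K{\left(f,v \right)} = v + 6 = 6 + v$)
$\frac{K{\left(76,288 \right)}}{D} = \frac{6 + 288}{30384} = 294 \cdot \frac{1}{30384} = \frac{49}{5064}$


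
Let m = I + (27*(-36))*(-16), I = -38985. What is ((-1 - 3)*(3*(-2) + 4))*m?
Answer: -187464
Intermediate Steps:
m = -23433 (m = -38985 + (27*(-36))*(-16) = -38985 - 972*(-16) = -38985 + 15552 = -23433)
((-1 - 3)*(3*(-2) + 4))*m = ((-1 - 3)*(3*(-2) + 4))*(-23433) = -4*(-6 + 4)*(-23433) = -4*(-2)*(-23433) = 8*(-23433) = -187464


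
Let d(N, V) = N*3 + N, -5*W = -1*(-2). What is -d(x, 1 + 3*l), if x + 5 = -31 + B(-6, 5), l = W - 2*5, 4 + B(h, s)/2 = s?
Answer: 136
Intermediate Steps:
W = -⅖ (W = -(-1)*(-2)/5 = -⅕*2 = -⅖ ≈ -0.40000)
B(h, s) = -8 + 2*s
l = -52/5 (l = -⅖ - 2*5 = -⅖ - 10 = -52/5 ≈ -10.400)
x = -34 (x = -5 + (-31 + (-8 + 2*5)) = -5 + (-31 + (-8 + 10)) = -5 + (-31 + 2) = -5 - 29 = -34)
d(N, V) = 4*N (d(N, V) = 3*N + N = 4*N)
-d(x, 1 + 3*l) = -4*(-34) = -1*(-136) = 136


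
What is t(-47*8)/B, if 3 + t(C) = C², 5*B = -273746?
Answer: -706865/273746 ≈ -2.5822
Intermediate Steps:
B = -273746/5 (B = (⅕)*(-273746) = -273746/5 ≈ -54749.)
t(C) = -3 + C²
t(-47*8)/B = (-3 + (-47*8)²)/(-273746/5) = (-3 + (-376)²)*(-5/273746) = (-3 + 141376)*(-5/273746) = 141373*(-5/273746) = -706865/273746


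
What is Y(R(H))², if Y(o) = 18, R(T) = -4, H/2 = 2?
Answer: 324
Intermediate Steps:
H = 4 (H = 2*2 = 4)
Y(R(H))² = 18² = 324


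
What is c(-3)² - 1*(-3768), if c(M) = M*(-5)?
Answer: 3993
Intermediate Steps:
c(M) = -5*M
c(-3)² - 1*(-3768) = (-5*(-3))² - 1*(-3768) = 15² + 3768 = 225 + 3768 = 3993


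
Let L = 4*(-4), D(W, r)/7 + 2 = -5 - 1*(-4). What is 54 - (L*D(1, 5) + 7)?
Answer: -289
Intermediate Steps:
D(W, r) = -21 (D(W, r) = -14 + 7*(-5 - 1*(-4)) = -14 + 7*(-5 + 4) = -14 + 7*(-1) = -14 - 7 = -21)
L = -16
54 - (L*D(1, 5) + 7) = 54 - (-16*(-21) + 7) = 54 - (336 + 7) = 54 - 1*343 = 54 - 343 = -289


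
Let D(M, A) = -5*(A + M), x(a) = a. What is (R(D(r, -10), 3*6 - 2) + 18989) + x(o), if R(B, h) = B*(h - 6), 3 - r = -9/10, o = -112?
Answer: 19182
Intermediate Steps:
r = 39/10 (r = 3 - (-9)/10 = 3 - 1*(-9/10) = 3 + 9/10 = 39/10 ≈ 3.9000)
D(M, A) = -5*A - 5*M
R(B, h) = B*(-6 + h)
(R(D(r, -10), 3*6 - 2) + 18989) + x(o) = ((-5*(-10) - 5*39/10)*(-6 + (3*6 - 2)) + 18989) - 112 = ((50 - 39/2)*(-6 + (18 - 2)) + 18989) - 112 = (61*(-6 + 16)/2 + 18989) - 112 = ((61/2)*10 + 18989) - 112 = (305 + 18989) - 112 = 19294 - 112 = 19182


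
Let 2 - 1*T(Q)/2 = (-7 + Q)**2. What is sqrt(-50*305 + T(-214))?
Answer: 4*I*sqrt(7058) ≈ 336.05*I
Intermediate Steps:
T(Q) = 4 - 2*(-7 + Q)**2
sqrt(-50*305 + T(-214)) = sqrt(-50*305 + (4 - 2*(-7 - 214)**2)) = sqrt(-15250 + (4 - 2*(-221)**2)) = sqrt(-15250 + (4 - 2*48841)) = sqrt(-15250 + (4 - 97682)) = sqrt(-15250 - 97678) = sqrt(-112928) = 4*I*sqrt(7058)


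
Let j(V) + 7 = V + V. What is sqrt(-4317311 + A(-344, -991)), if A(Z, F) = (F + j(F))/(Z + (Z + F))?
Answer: 3*I*sqrt(1352296857259)/1679 ≈ 2077.8*I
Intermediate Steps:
j(V) = -7 + 2*V (j(V) = -7 + (V + V) = -7 + 2*V)
A(Z, F) = (-7 + 3*F)/(F + 2*Z) (A(Z, F) = (F + (-7 + 2*F))/(Z + (Z + F)) = (-7 + 3*F)/(Z + (F + Z)) = (-7 + 3*F)/(F + 2*Z))
sqrt(-4317311 + A(-344, -991)) = sqrt(-4317311 + (-7 + 3*(-991))/(-991 + 2*(-344))) = sqrt(-4317311 + (-7 - 2973)/(-991 - 688)) = sqrt(-4317311 - 2980/(-1679)) = sqrt(-4317311 - 1/1679*(-2980)) = sqrt(-4317311 + 2980/1679) = sqrt(-7248762189/1679) = 3*I*sqrt(1352296857259)/1679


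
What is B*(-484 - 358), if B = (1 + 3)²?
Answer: -13472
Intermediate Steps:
B = 16 (B = 4² = 16)
B*(-484 - 358) = 16*(-484 - 358) = 16*(-842) = -13472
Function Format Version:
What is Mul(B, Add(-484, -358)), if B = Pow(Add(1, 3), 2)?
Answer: -13472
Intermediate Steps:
B = 16 (B = Pow(4, 2) = 16)
Mul(B, Add(-484, -358)) = Mul(16, Add(-484, -358)) = Mul(16, -842) = -13472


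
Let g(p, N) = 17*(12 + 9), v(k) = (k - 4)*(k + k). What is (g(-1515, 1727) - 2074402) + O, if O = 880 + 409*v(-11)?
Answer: -1938195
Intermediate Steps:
v(k) = 2*k*(-4 + k) (v(k) = (-4 + k)*(2*k) = 2*k*(-4 + k))
g(p, N) = 357 (g(p, N) = 17*21 = 357)
O = 135850 (O = 880 + 409*(2*(-11)*(-4 - 11)) = 880 + 409*(2*(-11)*(-15)) = 880 + 409*330 = 880 + 134970 = 135850)
(g(-1515, 1727) - 2074402) + O = (357 - 2074402) + 135850 = -2074045 + 135850 = -1938195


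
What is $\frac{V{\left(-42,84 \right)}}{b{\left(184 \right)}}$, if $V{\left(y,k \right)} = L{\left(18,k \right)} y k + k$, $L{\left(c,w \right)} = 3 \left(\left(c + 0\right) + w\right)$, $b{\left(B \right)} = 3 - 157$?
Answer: $\frac{77106}{11} \approx 7009.6$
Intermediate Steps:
$b{\left(B \right)} = -154$ ($b{\left(B \right)} = 3 - 157 = -154$)
$L{\left(c,w \right)} = 3 c + 3 w$ ($L{\left(c,w \right)} = 3 \left(c + w\right) = 3 c + 3 w$)
$V{\left(y,k \right)} = k + k y \left(54 + 3 k\right)$ ($V{\left(y,k \right)} = \left(3 \cdot 18 + 3 k\right) y k + k = \left(54 + 3 k\right) y k + k = y \left(54 + 3 k\right) k + k = k y \left(54 + 3 k\right) + k = k + k y \left(54 + 3 k\right)$)
$\frac{V{\left(-42,84 \right)}}{b{\left(184 \right)}} = \frac{84 \left(1 + 3 \left(-42\right) \left(18 + 84\right)\right)}{-154} = 84 \left(1 + 3 \left(-42\right) 102\right) \left(- \frac{1}{154}\right) = 84 \left(1 - 12852\right) \left(- \frac{1}{154}\right) = 84 \left(-12851\right) \left(- \frac{1}{154}\right) = \left(-1079484\right) \left(- \frac{1}{154}\right) = \frac{77106}{11}$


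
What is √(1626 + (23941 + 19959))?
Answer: √45526 ≈ 213.37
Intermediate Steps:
√(1626 + (23941 + 19959)) = √(1626 + 43900) = √45526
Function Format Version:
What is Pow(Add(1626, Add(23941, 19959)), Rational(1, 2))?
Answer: Pow(45526, Rational(1, 2)) ≈ 213.37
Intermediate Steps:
Pow(Add(1626, Add(23941, 19959)), Rational(1, 2)) = Pow(Add(1626, 43900), Rational(1, 2)) = Pow(45526, Rational(1, 2))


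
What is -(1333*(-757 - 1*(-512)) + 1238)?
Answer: 325347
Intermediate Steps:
-(1333*(-757 - 1*(-512)) + 1238) = -(1333*(-757 + 512) + 1238) = -(1333*(-245) + 1238) = -(-326585 + 1238) = -1*(-325347) = 325347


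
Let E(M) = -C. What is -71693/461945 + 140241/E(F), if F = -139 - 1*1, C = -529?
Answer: 64745703148/244368905 ≈ 264.95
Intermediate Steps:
F = -140 (F = -139 - 1 = -140)
E(M) = 529 (E(M) = -1*(-529) = 529)
-71693/461945 + 140241/E(F) = -71693/461945 + 140241/529 = 64745703148/244368905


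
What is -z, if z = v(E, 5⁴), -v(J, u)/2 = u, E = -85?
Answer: 1250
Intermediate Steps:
v(J, u) = -2*u
z = -1250 (z = -2*5⁴ = -2*625 = -1250)
-z = -1*(-1250) = 1250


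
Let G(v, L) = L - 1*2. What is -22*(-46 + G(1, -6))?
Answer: 1188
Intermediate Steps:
G(v, L) = -2 + L (G(v, L) = L - 2 = -2 + L)
-22*(-46 + G(1, -6)) = -22*(-46 + (-2 - 6)) = -22*(-46 - 8) = -22*(-54) = 1188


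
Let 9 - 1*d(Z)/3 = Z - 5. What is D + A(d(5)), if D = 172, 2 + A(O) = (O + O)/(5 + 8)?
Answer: 2264/13 ≈ 174.15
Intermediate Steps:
d(Z) = 42 - 3*Z (d(Z) = 27 - 3*(Z - 5) = 27 - 3*(-5 + Z) = 27 + (15 - 3*Z) = 42 - 3*Z)
A(O) = -2 + 2*O/13 (A(O) = -2 + (O + O)/(5 + 8) = -2 + (2*O)/13 = -2 + (2*O)*(1/13) = -2 + 2*O/13)
D + A(d(5)) = 172 + (-2 + 2*(42 - 3*5)/13) = 172 + (-2 + 2*(42 - 15)/13) = 172 + (-2 + (2/13)*27) = 172 + (-2 + 54/13) = 172 + 28/13 = 2264/13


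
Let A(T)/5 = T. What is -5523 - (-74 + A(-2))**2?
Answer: -12579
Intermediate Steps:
A(T) = 5*T
-5523 - (-74 + A(-2))**2 = -5523 - (-74 + 5*(-2))**2 = -5523 - (-74 - 10)**2 = -5523 - 1*(-84)**2 = -5523 - 1*7056 = -5523 - 7056 = -12579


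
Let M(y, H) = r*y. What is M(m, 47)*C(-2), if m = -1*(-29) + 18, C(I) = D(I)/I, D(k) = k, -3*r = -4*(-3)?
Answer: -188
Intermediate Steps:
r = -4 (r = -(-4)*(-3)/3 = -1/3*12 = -4)
C(I) = 1 (C(I) = I/I = 1)
m = 47 (m = 29 + 18 = 47)
M(y, H) = -4*y
M(m, 47)*C(-2) = -4*47*1 = -188*1 = -188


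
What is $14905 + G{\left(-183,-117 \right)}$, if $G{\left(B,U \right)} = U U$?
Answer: $28594$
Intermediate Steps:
$G{\left(B,U \right)} = U^{2}$
$14905 + G{\left(-183,-117 \right)} = 14905 + \left(-117\right)^{2} = 14905 + 13689 = 28594$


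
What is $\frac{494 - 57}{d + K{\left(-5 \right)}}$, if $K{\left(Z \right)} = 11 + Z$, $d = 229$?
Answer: $\frac{437}{235} \approx 1.8596$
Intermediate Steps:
$\frac{494 - 57}{d + K{\left(-5 \right)}} = \frac{494 - 57}{229 + \left(11 - 5\right)} = \frac{437}{229 + 6} = \frac{437}{235}$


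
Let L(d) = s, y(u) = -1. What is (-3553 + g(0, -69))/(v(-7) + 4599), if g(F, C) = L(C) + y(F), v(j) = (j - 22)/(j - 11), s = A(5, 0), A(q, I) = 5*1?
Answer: -63882/82811 ≈ -0.77142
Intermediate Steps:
A(q, I) = 5
s = 5
L(d) = 5
v(j) = (-22 + j)/(-11 + j)
g(F, C) = 4 (g(F, C) = 5 - 1 = 4)
(-3553 + g(0, -69))/(v(-7) + 4599) = (-3553 + 4)/((-22 - 7)/(-11 - 7) + 4599) = -3549/(-29/(-18) + 4599) = -3549/(-1/18*(-29) + 4599) = -3549/(29/18 + 4599) = -3549/82811/18 = -3549*18/82811 = -63882/82811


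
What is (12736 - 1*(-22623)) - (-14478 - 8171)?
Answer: 58008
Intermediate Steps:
(12736 - 1*(-22623)) - (-14478 - 8171) = (12736 + 22623) - 1*(-22649) = 35359 + 22649 = 58008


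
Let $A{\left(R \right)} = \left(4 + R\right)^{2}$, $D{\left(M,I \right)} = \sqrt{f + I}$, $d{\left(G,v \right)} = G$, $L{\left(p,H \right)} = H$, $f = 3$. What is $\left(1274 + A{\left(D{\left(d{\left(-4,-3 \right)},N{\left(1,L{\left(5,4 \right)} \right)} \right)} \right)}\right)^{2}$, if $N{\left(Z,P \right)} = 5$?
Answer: $1685316 + 41536 \sqrt{2} \approx 1.7441 \cdot 10^{6}$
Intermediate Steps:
$D{\left(M,I \right)} = \sqrt{3 + I}$
$\left(1274 + A{\left(D{\left(d{\left(-4,-3 \right)},N{\left(1,L{\left(5,4 \right)} \right)} \right)} \right)}\right)^{2} = \left(1274 + \left(4 + \sqrt{3 + 5}\right)^{2}\right)^{2} = \left(1274 + \left(4 + \sqrt{8}\right)^{2}\right)^{2} = \left(1274 + \left(4 + 2 \sqrt{2}\right)^{2}\right)^{2}$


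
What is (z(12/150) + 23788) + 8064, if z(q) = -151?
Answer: 31701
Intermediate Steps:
(z(12/150) + 23788) + 8064 = (-151 + 23788) + 8064 = 23637 + 8064 = 31701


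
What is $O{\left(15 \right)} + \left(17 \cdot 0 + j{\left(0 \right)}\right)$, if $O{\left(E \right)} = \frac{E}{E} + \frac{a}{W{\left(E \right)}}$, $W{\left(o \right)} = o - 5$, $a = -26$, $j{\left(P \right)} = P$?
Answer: $- \frac{8}{5} \approx -1.6$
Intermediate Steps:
$W{\left(o \right)} = -5 + o$
$O{\left(E \right)} = 1 - \frac{26}{-5 + E}$ ($O{\left(E \right)} = \frac{E}{E} - \frac{26}{-5 + E} = 1 - \frac{26}{-5 + E}$)
$O{\left(15 \right)} + \left(17 \cdot 0 + j{\left(0 \right)}\right) = \frac{-31 + 15}{-5 + 15} + \left(17 \cdot 0 + 0\right) = \frac{1}{10} \left(-16\right) + \left(0 + 0\right) = \frac{1}{10} \left(-16\right) + 0 = - \frac{8}{5} + 0 = - \frac{8}{5}$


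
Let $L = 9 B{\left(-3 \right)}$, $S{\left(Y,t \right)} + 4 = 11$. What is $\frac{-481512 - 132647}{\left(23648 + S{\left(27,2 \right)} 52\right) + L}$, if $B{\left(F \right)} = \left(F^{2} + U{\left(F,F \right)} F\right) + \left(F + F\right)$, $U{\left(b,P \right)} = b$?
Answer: $- \frac{614159}{24120} \approx -25.463$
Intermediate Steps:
$B{\left(F \right)} = 2 F + 2 F^{2}$ ($B{\left(F \right)} = \left(F^{2} + F F\right) + \left(F + F\right) = \left(F^{2} + F^{2}\right) + 2 F = 2 F^{2} + 2 F = 2 F + 2 F^{2}$)
$S{\left(Y,t \right)} = 7$ ($S{\left(Y,t \right)} = -4 + 11 = 7$)
$L = 108$ ($L = 9 \cdot 2 \left(-3\right) \left(1 - 3\right) = 9 \cdot 2 \left(-3\right) \left(-2\right) = 9 \cdot 12 = 108$)
$\frac{-481512 - 132647}{\left(23648 + S{\left(27,2 \right)} 52\right) + L} = \frac{-481512 - 132647}{\left(23648 + 7 \cdot 52\right) + 108} = - \frac{614159}{\left(23648 + 364\right) + 108} = - \frac{614159}{24012 + 108} = - \frac{614159}{24120}$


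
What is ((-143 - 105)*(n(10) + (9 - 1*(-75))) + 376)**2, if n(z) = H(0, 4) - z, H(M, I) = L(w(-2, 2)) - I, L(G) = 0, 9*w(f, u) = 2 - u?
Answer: 288456256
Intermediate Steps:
w(f, u) = 2/9 - u/9 (w(f, u) = (2 - u)/9 = 2/9 - u/9)
H(M, I) = -I (H(M, I) = 0 - I = -I)
n(z) = -4 - z (n(z) = -1*4 - z = -4 - z)
((-143 - 105)*(n(10) + (9 - 1*(-75))) + 376)**2 = ((-143 - 105)*((-4 - 1*10) + (9 - 1*(-75))) + 376)**2 = (-248*((-4 - 10) + (9 + 75)) + 376)**2 = (-248*(-14 + 84) + 376)**2 = (-248*70 + 376)**2 = (-17360 + 376)**2 = (-16984)**2 = 288456256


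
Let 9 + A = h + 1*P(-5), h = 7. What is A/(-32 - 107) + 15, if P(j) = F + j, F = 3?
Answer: 2089/139 ≈ 15.029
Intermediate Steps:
P(j) = 3 + j
A = -4 (A = -9 + (7 + 1*(3 - 5)) = -9 + (7 + 1*(-2)) = -9 + (7 - 2) = -9 + 5 = -4)
A/(-32 - 107) + 15 = -4/(-32 - 107) + 15 = -4/(-139) + 15 = -1/139*(-4) + 15 = 4/139 + 15 = 2089/139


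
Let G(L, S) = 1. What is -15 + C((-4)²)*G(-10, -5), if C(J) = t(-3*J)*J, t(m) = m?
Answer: -783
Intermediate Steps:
C(J) = -3*J² (C(J) = (-3*J)*J = -3*J²)
-15 + C((-4)²)*G(-10, -5) = -15 - 3*((-4)²)²*1 = -15 - 3*16²*1 = -15 - 3*256*1 = -15 - 768*1 = -15 - 768 = -783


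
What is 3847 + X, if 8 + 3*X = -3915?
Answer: 7618/3 ≈ 2539.3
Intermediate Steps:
X = -3923/3 (X = -8/3 + (⅓)*(-3915) = -8/3 - 1305 = -3923/3 ≈ -1307.7)
3847 + X = 3847 - 3923/3 = 7618/3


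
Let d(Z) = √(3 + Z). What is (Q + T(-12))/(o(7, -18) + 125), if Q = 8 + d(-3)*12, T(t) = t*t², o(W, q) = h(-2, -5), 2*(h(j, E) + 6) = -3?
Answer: -688/47 ≈ -14.638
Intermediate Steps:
h(j, E) = -15/2 (h(j, E) = -6 + (½)*(-3) = -6 - 3/2 = -15/2)
o(W, q) = -15/2
T(t) = t³
Q = 8 (Q = 8 + √(3 - 3)*12 = 8 + √0*12 = 8 + 0*12 = 8 + 0 = 8)
(Q + T(-12))/(o(7, -18) + 125) = (8 + (-12)³)/(-15/2 + 125) = (8 - 1728)/(235/2) = -1720*2/235 = -688/47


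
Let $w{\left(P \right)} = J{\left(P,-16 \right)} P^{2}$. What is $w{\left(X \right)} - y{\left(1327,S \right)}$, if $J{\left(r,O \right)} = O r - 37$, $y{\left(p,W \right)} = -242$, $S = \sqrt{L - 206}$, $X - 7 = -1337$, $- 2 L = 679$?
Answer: $37576742942$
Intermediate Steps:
$L = - \frac{679}{2}$ ($L = \left(- \frac{1}{2}\right) 679 = - \frac{679}{2} \approx -339.5$)
$X = -1330$ ($X = 7 - 1337 = -1330$)
$S = \frac{i \sqrt{2182}}{2}$ ($S = \sqrt{- \frac{679}{2} - 206} = \sqrt{- \frac{1091}{2}} = \frac{i \sqrt{2182}}{2} \approx 23.356 i$)
$J{\left(r,O \right)} = -37 + O r$
$w{\left(P \right)} = P^{2} \left(-37 - 16 P\right)$ ($w{\left(P \right)} = \left(-37 - 16 P\right) P^{2} = P^{2} \left(-37 - 16 P\right)$)
$w{\left(X \right)} - y{\left(1327,S \right)} = \left(-1330\right)^{2} \left(-37 - -21280\right) - -242 = 1768900 \left(-37 + 21280\right) + 242 = 1768900 \cdot 21243 + 242 = 37576742700 + 242 = 37576742942$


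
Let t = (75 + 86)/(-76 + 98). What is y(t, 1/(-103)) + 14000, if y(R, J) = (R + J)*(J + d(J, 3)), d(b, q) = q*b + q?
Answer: 3272623105/233398 ≈ 14022.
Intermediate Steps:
d(b, q) = q + b*q (d(b, q) = b*q + q = q + b*q)
t = 161/22 ≈ 7.3182
y(R, J) = (3 + 4*J)*(J + R) (y(R, J) = (R + J)*(J + 3*(1 + J)) = (J + R)*(J + (3 + 3*J)) = (J + R)*(3 + 4*J) = (3 + 4*J)*(J + R))
y(t, 1/(-103)) + 14000 = (3/(-103) + 3*(161/22) + 4*(1/(-103))² + 4*(161/22)/(-103)) + 14000 = (3*(-1/103) + 483/22 + 4*(-1/103)² + 4*(-1/103)*(161/22)) + 14000 = (-3/103 + 483/22 + 4*(1/10609) - 322/1133) + 14000 = (-3/103 + 483/22 + 4/10609 - 322/1133) + 14000 = 5051105/233398 + 14000 = 3272623105/233398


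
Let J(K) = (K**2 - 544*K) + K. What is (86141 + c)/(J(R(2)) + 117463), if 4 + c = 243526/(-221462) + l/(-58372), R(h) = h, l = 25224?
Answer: 139186086336026/188059764969023 ≈ 0.74012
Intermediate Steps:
J(K) = K**2 - 543*K
c = -8938747077/1615897483 (c = -4 + (243526/(-221462) + 25224/(-58372)) = -4 + (243526*(-1/221462) + 25224*(-1/58372)) = -4 + (-121763/110731 - 6306/14593) = -4 - 2475157145/1615897483 = -8938747077/1615897483 ≈ -5.5318)
(86141 + c)/(J(R(2)) + 117463) = (86141 - 8938747077/1615897483)/(2*(-543 + 2) + 117463) = 139186086336026/(1615897483*(2*(-541) + 117463)) = 139186086336026/(1615897483*(-1082 + 117463)) = (139186086336026/1615897483)/116381 = (139186086336026/1615897483)*(1/116381) = 139186086336026/188059764969023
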